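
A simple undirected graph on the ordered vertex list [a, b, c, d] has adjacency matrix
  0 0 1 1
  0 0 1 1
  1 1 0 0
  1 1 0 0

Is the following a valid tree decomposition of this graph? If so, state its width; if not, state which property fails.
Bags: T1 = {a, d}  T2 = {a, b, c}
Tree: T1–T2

A tree decomposition must satisfy three properties: every vertex lies in some bag; for every edge, both endpoints lie together in some bag; and for every vertex, the bags containing it form a connected subtree. Here edge (b,d) lies in no bag, so the decomposition is invalid.

No — edge (b,d) lies in no bag.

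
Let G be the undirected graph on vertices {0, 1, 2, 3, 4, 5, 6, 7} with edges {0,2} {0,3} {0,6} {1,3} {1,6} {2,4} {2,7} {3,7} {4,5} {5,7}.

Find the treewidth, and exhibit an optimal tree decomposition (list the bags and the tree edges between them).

Every bag has size at most 3, so the width is 3 − 1 = 2 and tw(G) ≤ 2. For the lower bound, G contains the cycle 5–4–2–7–5, so G is not a forest; only forests have treewidth ≤ 1, hence tw(G) ≥ 2. Hence tw(G) = 2 exactly.

Treewidth 2.
One optimal decomposition is:
Bags: B1 = {4, 5, 7}  B2 = {2, 4, 7}  B3 = {2, 3, 7}  B4 = {0, 2, 3}  B5 = {0, 1, 3}  B6 = {0, 1, 6}
Tree: B1–B2, B2–B3, B3–B4, B4–B5, B5–B6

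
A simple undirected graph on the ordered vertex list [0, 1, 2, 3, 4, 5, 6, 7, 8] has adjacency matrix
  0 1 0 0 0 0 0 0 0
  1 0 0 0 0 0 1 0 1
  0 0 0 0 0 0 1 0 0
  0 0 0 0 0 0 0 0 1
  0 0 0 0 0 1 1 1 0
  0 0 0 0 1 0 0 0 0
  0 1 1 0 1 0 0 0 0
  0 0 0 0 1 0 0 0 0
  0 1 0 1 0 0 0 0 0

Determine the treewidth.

A width-1 tree decomposition is:
Bags: B1 = {2, 6}  B2 = {1, 6}  B3 = {4, 6}  B4 = {4, 7}  B5 = {4, 5}  B6 = {1, 8}  B7 = {3, 8}  B8 = {0, 1}
Tree: B1–B2, B1–B3, B3–B4, B3–B5, B2–B6, B6–B7, B6–B8
The largest bag has 2 vertices, giving width 1; this decomposition certifies tw(G) ≤ 1. Any graph with an edge has treewidth ≥ 1, and G has the edge 6–2. Hence tw(G) = 1 exactly.

1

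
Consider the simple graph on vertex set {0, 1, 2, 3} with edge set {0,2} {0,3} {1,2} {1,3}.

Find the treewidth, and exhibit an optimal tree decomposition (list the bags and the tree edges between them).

Treewidth 2.
One optimal decomposition is:
Bags: B1 = {0, 1, 2}  B2 = {0, 1, 3}
Tree: B1–B2

Each bag holds 3 vertices, so the decomposition has width 2, which upper-bounds the treewidth. For the lower bound, G contains the cycle 0–2–1–3–0, so G is not a forest; only forests have treewidth ≤ 1, hence tw(G) ≥ 2. Therefore the treewidth is 2.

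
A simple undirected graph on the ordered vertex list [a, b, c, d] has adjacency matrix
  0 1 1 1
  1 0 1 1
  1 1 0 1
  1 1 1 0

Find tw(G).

A width-3 tree decomposition is:
Bags: B1 = {a, b, c, d}
Tree: (single bag)
A single bag containing all 4 vertices is trivially a valid decomposition of width 3. For the lower bound, the 4 vertices {a, b, c, d} are pairwise adjacent, and any tree decomposition puts a clique entirely inside one bag — forcing width ≥ 3. The upper and lower bounds meet at 3, so that is the treewidth.

3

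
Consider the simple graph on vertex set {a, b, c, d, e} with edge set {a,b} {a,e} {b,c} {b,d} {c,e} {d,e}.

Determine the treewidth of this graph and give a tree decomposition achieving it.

Each bag holds 3 vertices, so the decomposition has width 2, which upper-bounds the treewidth. For the lower bound, G contains the cycle b–c–e–a–b, so G is not a forest; only forests have treewidth ≤ 1, hence tw(G) ≥ 2. Hence tw(G) = 2 exactly.

Treewidth 2.
One optimal decomposition is:
Bags: B1 = {b, c, e}  B2 = {a, b, e}  B3 = {b, d, e}
Tree: B1–B2, B2–B3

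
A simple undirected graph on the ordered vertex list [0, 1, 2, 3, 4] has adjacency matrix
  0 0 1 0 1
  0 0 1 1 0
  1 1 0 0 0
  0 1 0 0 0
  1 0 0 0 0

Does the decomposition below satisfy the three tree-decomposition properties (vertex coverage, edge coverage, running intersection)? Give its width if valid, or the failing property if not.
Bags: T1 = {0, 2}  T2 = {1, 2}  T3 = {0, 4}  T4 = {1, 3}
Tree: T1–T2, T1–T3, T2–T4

Yes; width 1.

Every vertex of G appears in some bag (union = {0, 1, 2, 3, 4}); every edge is covered by a bag; and for each vertex v the set of bags containing v is connected in the bag tree. The decomposition is therefore valid. The largest bag has 2 vertices, so the width is 1.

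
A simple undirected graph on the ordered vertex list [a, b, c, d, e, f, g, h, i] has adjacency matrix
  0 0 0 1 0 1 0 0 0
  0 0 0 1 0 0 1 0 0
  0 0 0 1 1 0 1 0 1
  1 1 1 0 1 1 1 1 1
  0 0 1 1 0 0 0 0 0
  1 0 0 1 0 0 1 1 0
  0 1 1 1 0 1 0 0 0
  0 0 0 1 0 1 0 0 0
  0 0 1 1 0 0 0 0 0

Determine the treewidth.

A width-2 tree decomposition is:
Bags: B1 = {d, f, g}  B2 = {c, d, g}  B3 = {c, d, i}  B4 = {d, f, h}  B5 = {b, d, g}  B6 = {c, d, e}  B7 = {a, d, f}
Tree: B1–B2, B2–B3, B1–B4, B2–B5, B3–B6, B4–B7
Each bag holds 3 vertices, so the decomposition has width 2, which upper-bounds the treewidth. Conversely, {d, f, g} is a clique of size 3, and the vertices of any clique must share a bag in every tree decomposition; so some bag has ≥ 3 vertices and tw(G) ≥ 2. The upper and lower bounds meet at 2, so that is the treewidth.

2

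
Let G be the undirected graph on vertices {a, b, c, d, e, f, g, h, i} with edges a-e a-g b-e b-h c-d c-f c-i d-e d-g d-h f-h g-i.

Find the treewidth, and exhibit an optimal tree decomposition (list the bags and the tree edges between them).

Treewidth 3.
One such decomposition:
Bags: B1 = {c, f, g, i}  B2 = {c, d, f, g}  B3 = {d, f, g, h}  B4 = {a, d, g, h}  B5 = {a, d, e, h}  B6 = {a, b, e, h}
Tree: B1–B2, B2–B3, B3–B4, B4–B5, B5–B6

Each bag holds 4 vertices, so the decomposition has width 3, which upper-bounds the treewidth. For the lower bound: the 4 vertex sets {c,f,i}, {g}, {d}, {a,b,e,h} are disjoint, each induces a connected subgraph, and every pair is joined by at least one edge of G. Contracting each set to a single vertex therefore yields K_{4} as a minor, and since treewidth is minor-monotone, tw(G) ≥ tw(K_{4}) = 3. Combining the bounds, tw(G) = 3.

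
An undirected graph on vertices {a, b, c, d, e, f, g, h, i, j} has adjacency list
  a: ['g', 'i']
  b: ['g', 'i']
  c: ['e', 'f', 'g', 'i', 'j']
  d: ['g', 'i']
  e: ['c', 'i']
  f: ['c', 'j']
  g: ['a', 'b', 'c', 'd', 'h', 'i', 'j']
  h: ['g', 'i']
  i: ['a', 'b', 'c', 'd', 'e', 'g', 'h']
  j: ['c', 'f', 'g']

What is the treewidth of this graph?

2

A width-2 tree decomposition is:
Bags: B1 = {c, g, i}  B2 = {g, h, i}  B3 = {b, g, i}  B4 = {a, g, i}  B5 = {d, g, i}  B6 = {c, g, j}  B7 = {c, f, j}  B8 = {c, e, i}
Tree: B1–B2, B2–B3, B3–B4, B4–B5, B1–B6, B6–B7, B1–B8
Every bag has size at most 3, so the width is 3 − 1 = 2 and tw(G) ≤ 2. For the lower bound, the 3 vertices {c, g, j} are pairwise adjacent, and any tree decomposition puts a clique entirely inside one bag — forcing width ≥ 2. Hence tw(G) = 2 exactly.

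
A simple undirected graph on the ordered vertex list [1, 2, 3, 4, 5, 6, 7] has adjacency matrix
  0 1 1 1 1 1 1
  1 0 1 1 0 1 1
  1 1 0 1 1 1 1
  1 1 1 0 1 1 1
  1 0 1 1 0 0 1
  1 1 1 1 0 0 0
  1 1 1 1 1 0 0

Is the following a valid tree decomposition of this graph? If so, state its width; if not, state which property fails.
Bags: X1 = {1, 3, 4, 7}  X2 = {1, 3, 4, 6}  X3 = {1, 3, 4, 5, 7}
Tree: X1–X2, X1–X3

No — vertex 2 appears in no bag.

A tree decomposition must satisfy three properties: every vertex lies in some bag; for every edge, both endpoints lie together in some bag; and for every vertex, the bags containing it form a connected subtree. Here vertex 2 appears in no bag, so the decomposition is invalid.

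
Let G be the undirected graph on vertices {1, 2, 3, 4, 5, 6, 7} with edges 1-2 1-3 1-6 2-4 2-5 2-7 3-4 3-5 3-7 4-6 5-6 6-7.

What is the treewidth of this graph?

3

A width-3 tree decomposition is:
Bags: B1 = {1, 2, 3, 6}  B2 = {2, 3, 6, 7}  B3 = {2, 3, 5, 6}  B4 = {2, 3, 4, 6}
Tree: B1–B2, B2–B3, B3–B4
The largest bag has 4 vertices, giving width 3; this decomposition certifies tw(G) ≤ 3. For the lower bound: the 4 vertex sets {1,6}, {3,7}, {2}, {5} are disjoint, each induces a connected subgraph, and every pair is joined by at least one edge of G. Contracting each set to a single vertex therefore yields K_{4} as a minor, and since treewidth is minor-monotone, tw(G) ≥ tw(K_{4}) = 3. Therefore the treewidth is 3.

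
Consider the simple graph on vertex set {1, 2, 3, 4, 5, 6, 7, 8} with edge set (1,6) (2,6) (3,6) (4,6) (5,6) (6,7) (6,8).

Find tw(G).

A width-1 tree decomposition is:
Bags: B1 = {4, 6}  B2 = {3, 6}  B3 = {2, 6}  B4 = {6, 7}  B5 = {5, 6}  B6 = {1, 6}  B7 = {6, 8}
Tree: B1–B2, B2–B3, B1–B4, B4–B5, B4–B6, B2–B7
The largest bag has 2 vertices, giving width 1; this decomposition certifies tw(G) ≤ 1. Any graph with an edge has treewidth ≥ 1, and G has the edge 4–6. Therefore the treewidth is 1.

1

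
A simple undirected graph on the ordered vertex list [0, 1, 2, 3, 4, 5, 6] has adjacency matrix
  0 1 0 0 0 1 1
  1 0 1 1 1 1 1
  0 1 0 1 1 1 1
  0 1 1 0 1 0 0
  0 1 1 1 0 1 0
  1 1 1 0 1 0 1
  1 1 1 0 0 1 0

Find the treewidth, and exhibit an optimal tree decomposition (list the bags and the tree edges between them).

Treewidth 3.
One such decomposition:
Bags: B1 = {1, 2, 5, 6}  B2 = {1, 2, 4, 5}  B3 = {1, 2, 3, 4}  B4 = {0, 1, 5, 6}
Tree: B1–B2, B2–B3, B1–B4

Every bag has size at most 4, so the width is 4 − 1 = 3 and tw(G) ≤ 3. Conversely, {0, 1, 5, 6} is a clique of size 4, and the vertices of any clique must share a bag in every tree decomposition; so some bag has ≥ 4 vertices and tw(G) ≥ 3. Therefore the treewidth is 3.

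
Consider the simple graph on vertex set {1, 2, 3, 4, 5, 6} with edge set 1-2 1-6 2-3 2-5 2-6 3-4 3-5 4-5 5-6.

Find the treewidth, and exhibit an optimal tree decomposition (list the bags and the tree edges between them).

Treewidth 2.
One optimal decomposition is:
Bags: B1 = {2, 3, 5}  B2 = {2, 5, 6}  B3 = {3, 4, 5}  B4 = {1, 2, 6}
Tree: B1–B2, B1–B3, B2–B4

The largest bag has 3 vertices, giving width 2; this decomposition certifies tw(G) ≤ 2. Conversely, {1, 2, 6} is a clique of size 3, and the vertices of any clique must share a bag in every tree decomposition; so some bag has ≥ 3 vertices and tw(G) ≥ 2. Hence tw(G) = 2 exactly.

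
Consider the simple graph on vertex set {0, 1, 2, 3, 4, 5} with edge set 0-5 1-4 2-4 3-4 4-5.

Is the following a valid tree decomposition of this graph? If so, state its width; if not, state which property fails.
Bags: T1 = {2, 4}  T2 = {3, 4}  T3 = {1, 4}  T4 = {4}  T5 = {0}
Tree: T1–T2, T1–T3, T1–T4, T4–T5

A tree decomposition must satisfy three properties: every vertex lies in some bag; for every edge, both endpoints lie together in some bag; and for every vertex, the bags containing it form a connected subtree. Here vertex 5 appears in no bag, so the decomposition is invalid.

No — vertex 5 appears in no bag.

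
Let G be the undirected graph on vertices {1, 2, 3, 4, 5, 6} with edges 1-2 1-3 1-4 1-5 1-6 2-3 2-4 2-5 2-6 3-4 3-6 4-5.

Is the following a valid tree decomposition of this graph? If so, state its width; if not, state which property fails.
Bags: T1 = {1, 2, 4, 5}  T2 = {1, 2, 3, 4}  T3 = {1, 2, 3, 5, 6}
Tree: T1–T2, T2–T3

A tree decomposition must satisfy three properties: every vertex lies in some bag; for every edge, both endpoints lie together in some bag; and for every vertex, the bags containing it form a connected subtree. Here bags containing vertex 5 are not connected in the tree, so the decomposition is invalid.

No — bags containing vertex 5 are not connected in the tree.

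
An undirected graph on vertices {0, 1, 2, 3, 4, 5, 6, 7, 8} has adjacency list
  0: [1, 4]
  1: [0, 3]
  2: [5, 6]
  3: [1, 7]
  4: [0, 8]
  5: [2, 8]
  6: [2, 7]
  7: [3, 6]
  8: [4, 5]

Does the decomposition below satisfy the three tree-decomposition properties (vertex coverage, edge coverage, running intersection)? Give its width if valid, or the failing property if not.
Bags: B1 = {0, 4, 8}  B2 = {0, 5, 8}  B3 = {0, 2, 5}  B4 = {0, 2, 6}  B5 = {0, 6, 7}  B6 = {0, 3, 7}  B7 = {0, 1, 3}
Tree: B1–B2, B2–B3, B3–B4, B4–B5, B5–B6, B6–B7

Yes; width 2.

Checking the three conditions: (i) the bags cover all of {0, 1, 2, 3, 4, 5, 6, 7, 8}; (ii) for each edge, some bag contains both endpoints; (iii) the bags containing any fixed vertex form a subtree. All hold, so the decomposition is valid with width 3 − 1 = 2.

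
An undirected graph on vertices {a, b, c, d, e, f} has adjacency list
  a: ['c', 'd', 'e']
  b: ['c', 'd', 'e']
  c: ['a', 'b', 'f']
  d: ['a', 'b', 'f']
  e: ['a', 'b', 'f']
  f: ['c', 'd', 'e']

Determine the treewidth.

A width-3 tree decomposition is:
Bags: B1 = {a, c, d, e}  B2 = {b, c, d, e}  B3 = {c, d, e, f}
Tree: B1–B2, B2–B3
Each bag holds 4 vertices, so the decomposition has width 3, which upper-bounds the treewidth. For the lower bound: the 4 vertex sets {a,d}, {b,e}, {c}, {f} are disjoint, each induces a connected subgraph, and every pair is joined by at least one edge of G. Contracting each set to a single vertex therefore yields K_{4} as a minor, and since treewidth is minor-monotone, tw(G) ≥ tw(K_{4}) = 3. Combining the bounds, tw(G) = 3.

3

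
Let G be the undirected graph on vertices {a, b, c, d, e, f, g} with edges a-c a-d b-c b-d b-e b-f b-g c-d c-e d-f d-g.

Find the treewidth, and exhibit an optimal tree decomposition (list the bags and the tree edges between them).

Treewidth 2.
Bags: B1 = {a, c, d}  B2 = {b, c, d}  B3 = {b, d, g}  B4 = {b, c, e}  B5 = {b, d, f}
Tree: B1–B2, B2–B3, B2–B4, B2–B5

Every bag has size at most 3, so the width is 3 − 1 = 2 and tw(G) ≤ 2. For the lower bound, the 3 vertices {a, c, d} are pairwise adjacent, and any tree decomposition puts a clique entirely inside one bag — forcing width ≥ 2. The upper and lower bounds meet at 2, so that is the treewidth.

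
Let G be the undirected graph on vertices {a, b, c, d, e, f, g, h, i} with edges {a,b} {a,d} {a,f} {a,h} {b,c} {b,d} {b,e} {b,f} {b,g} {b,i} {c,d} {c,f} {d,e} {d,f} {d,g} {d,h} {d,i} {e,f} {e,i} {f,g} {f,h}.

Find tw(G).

3

A width-3 tree decomposition is:
Bags: B1 = {b, c, d, f}  B2 = {a, b, d, f}  B3 = {b, d, e, f}  B4 = {b, d, e, i}  B5 = {a, d, f, h}  B6 = {b, d, f, g}
Tree: B1–B2, B2–B3, B3–B4, B2–B5, B3–B6
The largest bag has 4 vertices, giving width 3; this decomposition certifies tw(G) ≤ 3. Conversely, {a, d, f, h} is a clique of size 4, and the vertices of any clique must share a bag in every tree decomposition; so some bag has ≥ 4 vertices and tw(G) ≥ 3. The upper and lower bounds meet at 3, so that is the treewidth.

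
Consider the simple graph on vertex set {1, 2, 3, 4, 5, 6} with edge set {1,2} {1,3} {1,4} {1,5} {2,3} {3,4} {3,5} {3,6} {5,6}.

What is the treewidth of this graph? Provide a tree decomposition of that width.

Treewidth 2.
Bags: B1 = {3, 5, 6}  B2 = {1, 3, 5}  B3 = {1, 2, 3}  B4 = {1, 3, 4}
Tree: B1–B2, B2–B3, B3–B4

The largest bag has 3 vertices, giving width 2; this decomposition certifies tw(G) ≤ 2. Conversely, {1, 2, 3} is a clique of size 3, and the vertices of any clique must share a bag in every tree decomposition; so some bag has ≥ 3 vertices and tw(G) ≥ 2. Combining the bounds, tw(G) = 2.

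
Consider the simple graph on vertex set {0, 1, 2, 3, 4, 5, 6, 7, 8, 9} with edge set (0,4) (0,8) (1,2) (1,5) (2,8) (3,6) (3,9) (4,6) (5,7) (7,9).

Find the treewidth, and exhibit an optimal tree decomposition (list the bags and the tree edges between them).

The largest bag has 3 vertices, giving width 2; this decomposition certifies tw(G) ≤ 2. For the lower bound, G contains the cycle 6–3–9–7–5–1–2–8–0–4–6, so G is not a forest; only forests have treewidth ≤ 1, hence tw(G) ≥ 2. The upper and lower bounds meet at 2, so that is the treewidth.

Treewidth 2.
One such decomposition:
Bags: B1 = {3, 6, 9}  B2 = {6, 7, 9}  B3 = {5, 6, 7}  B4 = {1, 5, 6}  B5 = {1, 2, 6}  B6 = {2, 6, 8}  B7 = {0, 6, 8}  B8 = {0, 4, 6}
Tree: B1–B2, B2–B3, B3–B4, B4–B5, B5–B6, B6–B7, B7–B8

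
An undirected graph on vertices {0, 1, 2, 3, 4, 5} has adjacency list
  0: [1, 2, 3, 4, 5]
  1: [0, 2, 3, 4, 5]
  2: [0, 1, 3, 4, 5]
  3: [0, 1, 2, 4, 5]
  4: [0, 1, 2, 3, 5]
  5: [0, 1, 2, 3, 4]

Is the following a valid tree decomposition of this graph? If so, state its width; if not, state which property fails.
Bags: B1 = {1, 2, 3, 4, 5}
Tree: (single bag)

A tree decomposition must satisfy three properties: every vertex lies in some bag; for every edge, both endpoints lie together in some bag; and for every vertex, the bags containing it form a connected subtree. Here vertex 0 appears in no bag, so the decomposition is invalid.

No — vertex 0 appears in no bag.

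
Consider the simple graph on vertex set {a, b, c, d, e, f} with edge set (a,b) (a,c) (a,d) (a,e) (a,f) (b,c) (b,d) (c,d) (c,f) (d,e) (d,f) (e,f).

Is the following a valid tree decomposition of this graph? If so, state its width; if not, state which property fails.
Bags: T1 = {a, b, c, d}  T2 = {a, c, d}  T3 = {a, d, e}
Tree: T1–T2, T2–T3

No — vertex f appears in no bag.

A tree decomposition must satisfy three properties: every vertex lies in some bag; for every edge, both endpoints lie together in some bag; and for every vertex, the bags containing it form a connected subtree. Here vertex f appears in no bag, so the decomposition is invalid.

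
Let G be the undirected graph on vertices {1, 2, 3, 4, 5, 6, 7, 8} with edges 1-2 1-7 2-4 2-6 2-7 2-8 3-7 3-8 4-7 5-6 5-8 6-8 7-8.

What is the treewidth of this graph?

A width-2 tree decomposition is:
Bags: B1 = {1, 2, 7}  B2 = {2, 7, 8}  B3 = {2, 6, 8}  B4 = {5, 6, 8}  B5 = {3, 7, 8}  B6 = {2, 4, 7}
Tree: B1–B2, B2–B3, B3–B4, B2–B5, B1–B6
Every bag has size at most 3, so the width is 3 − 1 = 2 and tw(G) ≤ 2. Conversely, {2, 6, 8} is a clique of size 3, and the vertices of any clique must share a bag in every tree decomposition; so some bag has ≥ 3 vertices and tw(G) ≥ 2. Therefore the treewidth is 2.

2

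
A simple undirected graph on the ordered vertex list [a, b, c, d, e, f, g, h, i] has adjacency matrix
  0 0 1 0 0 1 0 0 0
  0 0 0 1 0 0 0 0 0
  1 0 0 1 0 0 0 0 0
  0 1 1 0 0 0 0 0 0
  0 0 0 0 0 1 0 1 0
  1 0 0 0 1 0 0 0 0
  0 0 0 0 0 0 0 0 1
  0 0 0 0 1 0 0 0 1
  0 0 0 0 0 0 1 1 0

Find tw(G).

A width-1 tree decomposition is:
Bags: B1 = {b, d}  B2 = {c, d}  B3 = {a, c}  B4 = {a, f}  B5 = {e, f}  B6 = {e, h}  B7 = {h, i}  B8 = {g, i}
Tree: B1–B2, B2–B3, B3–B4, B4–B5, B5–B6, B6–B7, B7–B8
Every bag has size at most 2, so the width is 2 − 1 = 1 and tw(G) ≤ 1. Any graph with an edge has treewidth ≥ 1, and G has the edge b–d. Hence tw(G) = 1 exactly.

1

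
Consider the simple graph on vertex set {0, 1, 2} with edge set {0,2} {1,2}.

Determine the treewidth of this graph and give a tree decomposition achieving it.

Every bag has size at most 2, so the width is 2 − 1 = 1 and tw(G) ≤ 1. Since G has at least one edge (e.g. 2–1), it is not an edgeless graph, so tw(G) ≥ 1. The upper and lower bounds meet at 1, so that is the treewidth.

Treewidth 1.
One such decomposition:
Bags: B1 = {1, 2}  B2 = {0, 2}
Tree: B1–B2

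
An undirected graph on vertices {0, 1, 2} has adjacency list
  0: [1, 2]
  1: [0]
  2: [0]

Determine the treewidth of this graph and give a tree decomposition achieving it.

Treewidth 1.
One such decomposition:
Bags: B1 = {0, 1}  B2 = {0, 2}
Tree: B1–B2

Each bag holds 2 vertices, so the decomposition has width 1, which upper-bounds the treewidth. Any graph with an edge has treewidth ≥ 1, and G has the edge 1–0. Combining the bounds, tw(G) = 1.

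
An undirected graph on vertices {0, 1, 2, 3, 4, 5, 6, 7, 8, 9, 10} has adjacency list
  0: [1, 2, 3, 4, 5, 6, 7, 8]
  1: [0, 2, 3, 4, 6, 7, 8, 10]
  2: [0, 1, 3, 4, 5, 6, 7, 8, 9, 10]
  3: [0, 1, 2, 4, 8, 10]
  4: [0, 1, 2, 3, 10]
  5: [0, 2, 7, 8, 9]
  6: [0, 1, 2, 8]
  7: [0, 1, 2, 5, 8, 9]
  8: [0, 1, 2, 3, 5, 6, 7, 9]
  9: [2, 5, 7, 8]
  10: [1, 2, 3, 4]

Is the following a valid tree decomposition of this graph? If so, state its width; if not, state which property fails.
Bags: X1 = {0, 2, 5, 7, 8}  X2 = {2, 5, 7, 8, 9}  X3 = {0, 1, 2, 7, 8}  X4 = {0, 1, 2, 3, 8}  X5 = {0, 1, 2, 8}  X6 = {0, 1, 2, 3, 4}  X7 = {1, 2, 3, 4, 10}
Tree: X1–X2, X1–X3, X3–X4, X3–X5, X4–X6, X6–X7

No — vertex 6 appears in no bag.

A tree decomposition must satisfy three properties: every vertex lies in some bag; for every edge, both endpoints lie together in some bag; and for every vertex, the bags containing it form a connected subtree. Here vertex 6 appears in no bag, so the decomposition is invalid.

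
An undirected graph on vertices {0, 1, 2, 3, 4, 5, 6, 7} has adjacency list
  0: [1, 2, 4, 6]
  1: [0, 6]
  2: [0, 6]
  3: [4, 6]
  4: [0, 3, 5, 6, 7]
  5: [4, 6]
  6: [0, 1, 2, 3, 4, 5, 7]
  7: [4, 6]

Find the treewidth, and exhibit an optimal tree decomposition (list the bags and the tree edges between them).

Each bag holds 3 vertices, so the decomposition has width 2, which upper-bounds the treewidth. On the other hand G contains the 3-clique {0, 1, 6}. A clique must lie in a single bag of any decomposition, so no decomposition can have width below 2. Hence tw(G) = 2 exactly.

Treewidth 2.
Bags: B1 = {4, 6, 7}  B2 = {3, 4, 6}  B3 = {4, 5, 6}  B4 = {0, 4, 6}  B5 = {0, 2, 6}  B6 = {0, 1, 6}
Tree: B1–B2, B1–B3, B1–B4, B4–B5, B4–B6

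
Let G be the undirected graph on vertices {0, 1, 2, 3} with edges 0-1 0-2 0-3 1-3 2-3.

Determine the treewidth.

2

A width-2 tree decomposition is:
Bags: B1 = {0, 2, 3}  B2 = {0, 1, 3}
Tree: B1–B2
Each bag holds 3 vertices, so the decomposition has width 2, which upper-bounds the treewidth. For the lower bound, the 3 vertices {0, 1, 3} are pairwise adjacent, and any tree decomposition puts a clique entirely inside one bag — forcing width ≥ 2. Combining the bounds, tw(G) = 2.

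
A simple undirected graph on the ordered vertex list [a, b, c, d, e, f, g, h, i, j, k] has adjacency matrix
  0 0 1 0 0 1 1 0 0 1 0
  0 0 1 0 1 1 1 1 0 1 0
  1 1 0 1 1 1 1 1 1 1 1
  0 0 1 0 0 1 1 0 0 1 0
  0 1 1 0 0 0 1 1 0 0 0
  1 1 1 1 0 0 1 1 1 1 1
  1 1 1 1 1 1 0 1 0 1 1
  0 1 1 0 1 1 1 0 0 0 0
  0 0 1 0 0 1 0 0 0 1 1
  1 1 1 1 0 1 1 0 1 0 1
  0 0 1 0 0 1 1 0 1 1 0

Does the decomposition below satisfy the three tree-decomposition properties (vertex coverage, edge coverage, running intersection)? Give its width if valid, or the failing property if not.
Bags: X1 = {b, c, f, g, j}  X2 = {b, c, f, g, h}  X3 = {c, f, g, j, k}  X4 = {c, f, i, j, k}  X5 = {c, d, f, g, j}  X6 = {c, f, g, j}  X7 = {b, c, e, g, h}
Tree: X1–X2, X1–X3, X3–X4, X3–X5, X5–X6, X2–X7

No — vertex a appears in no bag.

A tree decomposition must satisfy three properties: every vertex lies in some bag; for every edge, both endpoints lie together in some bag; and for every vertex, the bags containing it form a connected subtree. Here vertex a appears in no bag, so the decomposition is invalid.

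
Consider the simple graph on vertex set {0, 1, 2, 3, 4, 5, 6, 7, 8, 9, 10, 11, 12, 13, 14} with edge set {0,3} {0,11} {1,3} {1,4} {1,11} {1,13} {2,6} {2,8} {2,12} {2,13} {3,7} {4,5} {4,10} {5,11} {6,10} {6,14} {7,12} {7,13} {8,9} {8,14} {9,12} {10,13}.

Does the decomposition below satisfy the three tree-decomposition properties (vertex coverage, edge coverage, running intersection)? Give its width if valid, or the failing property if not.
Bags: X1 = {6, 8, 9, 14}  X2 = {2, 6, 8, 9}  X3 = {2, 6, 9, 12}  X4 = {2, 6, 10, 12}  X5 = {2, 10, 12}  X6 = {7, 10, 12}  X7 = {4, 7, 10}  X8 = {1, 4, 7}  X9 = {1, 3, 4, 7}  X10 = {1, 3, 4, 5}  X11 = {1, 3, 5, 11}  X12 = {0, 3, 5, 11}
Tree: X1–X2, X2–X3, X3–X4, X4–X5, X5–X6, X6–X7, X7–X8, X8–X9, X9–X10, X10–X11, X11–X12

No — vertex 13 appears in no bag.

A tree decomposition must satisfy three properties: every vertex lies in some bag; for every edge, both endpoints lie together in some bag; and for every vertex, the bags containing it form a connected subtree. Here vertex 13 appears in no bag, so the decomposition is invalid.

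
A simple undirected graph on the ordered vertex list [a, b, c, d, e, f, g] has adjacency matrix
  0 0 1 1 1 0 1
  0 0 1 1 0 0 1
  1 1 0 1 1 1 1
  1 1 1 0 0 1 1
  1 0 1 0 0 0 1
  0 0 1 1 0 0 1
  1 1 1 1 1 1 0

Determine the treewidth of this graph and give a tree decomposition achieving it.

Each bag holds 4 vertices, so the decomposition has width 3, which upper-bounds the treewidth. Conversely, {c, d, f, g} is a clique of size 4, and the vertices of any clique must share a bag in every tree decomposition; so some bag has ≥ 4 vertices and tw(G) ≥ 3. Combining the bounds, tw(G) = 3.

Treewidth 3.
One optimal decomposition is:
Bags: B1 = {a, c, e, g}  B2 = {a, c, d, g}  B3 = {b, c, d, g}  B4 = {c, d, f, g}
Tree: B1–B2, B2–B3, B2–B4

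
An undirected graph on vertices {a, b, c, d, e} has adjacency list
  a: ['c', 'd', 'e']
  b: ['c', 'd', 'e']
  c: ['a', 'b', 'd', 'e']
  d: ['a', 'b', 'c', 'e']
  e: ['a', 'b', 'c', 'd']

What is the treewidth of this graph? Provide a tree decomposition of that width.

Treewidth 3.
Bags: B1 = {b, c, d, e}  B2 = {a, c, d, e}
Tree: B1–B2

Each bag holds 4 vertices, so the decomposition has width 3, which upper-bounds the treewidth. On the other hand G contains the 4-clique {a, c, d, e}. A clique must lie in a single bag of any decomposition, so no decomposition can have width below 3. Therefore the treewidth is 3.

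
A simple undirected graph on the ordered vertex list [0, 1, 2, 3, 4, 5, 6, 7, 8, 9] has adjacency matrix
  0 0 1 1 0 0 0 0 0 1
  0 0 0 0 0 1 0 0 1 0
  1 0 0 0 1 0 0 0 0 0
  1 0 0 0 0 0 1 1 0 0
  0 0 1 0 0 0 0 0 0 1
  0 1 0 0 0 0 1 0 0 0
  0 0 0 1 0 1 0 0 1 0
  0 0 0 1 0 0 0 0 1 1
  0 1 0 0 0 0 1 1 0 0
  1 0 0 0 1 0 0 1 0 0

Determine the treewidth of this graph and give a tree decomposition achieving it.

Every bag has size at most 3, so the width is 3 − 1 = 2 and tw(G) ≤ 2. Since 1–5–6–8–1 is a cycle in G, G is not acyclic. Forests are exactly the graphs of treewidth ≤ 1, so tw(G) ≥ 2. The upper and lower bounds meet at 2, so that is the treewidth.

Treewidth 2.
Bags: B1 = {1, 5, 8}  B2 = {5, 6, 8}  B3 = {6, 7, 8}  B4 = {3, 6, 7}  B5 = {3, 7, 9}  B6 = {0, 3, 9}  B7 = {0, 4, 9}  B8 = {0, 2, 4}
Tree: B1–B2, B2–B3, B3–B4, B4–B5, B5–B6, B6–B7, B7–B8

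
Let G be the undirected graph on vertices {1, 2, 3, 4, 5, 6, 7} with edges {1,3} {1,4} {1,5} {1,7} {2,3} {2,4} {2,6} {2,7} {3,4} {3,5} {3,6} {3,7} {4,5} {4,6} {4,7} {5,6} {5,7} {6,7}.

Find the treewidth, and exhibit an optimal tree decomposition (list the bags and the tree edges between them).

Treewidth 4.
One such decomposition:
Bags: B1 = {3, 4, 5, 6, 7}  B2 = {2, 3, 4, 6, 7}  B3 = {1, 3, 4, 5, 7}
Tree: B1–B2, B1–B3

Each bag holds 5 vertices, so the decomposition has width 4, which upper-bounds the treewidth. On the other hand G contains the 5-clique {2, 3, 4, 6, 7}. A clique must lie in a single bag of any decomposition, so no decomposition can have width below 4. Combining the bounds, tw(G) = 4.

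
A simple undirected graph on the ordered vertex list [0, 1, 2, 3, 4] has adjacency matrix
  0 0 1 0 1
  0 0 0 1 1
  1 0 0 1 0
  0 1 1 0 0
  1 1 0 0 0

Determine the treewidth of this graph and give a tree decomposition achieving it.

Treewidth 2.
One such decomposition:
Bags: B1 = {0, 2, 4}  B2 = {1, 2, 4}  B3 = {1, 2, 3}
Tree: B1–B2, B2–B3

The largest bag has 3 vertices, giving width 2; this decomposition certifies tw(G) ≤ 2. For the lower bound, G contains the cycle 2–0–4–1–3–2, so G is not a forest; only forests have treewidth ≤ 1, hence tw(G) ≥ 2. Hence tw(G) = 2 exactly.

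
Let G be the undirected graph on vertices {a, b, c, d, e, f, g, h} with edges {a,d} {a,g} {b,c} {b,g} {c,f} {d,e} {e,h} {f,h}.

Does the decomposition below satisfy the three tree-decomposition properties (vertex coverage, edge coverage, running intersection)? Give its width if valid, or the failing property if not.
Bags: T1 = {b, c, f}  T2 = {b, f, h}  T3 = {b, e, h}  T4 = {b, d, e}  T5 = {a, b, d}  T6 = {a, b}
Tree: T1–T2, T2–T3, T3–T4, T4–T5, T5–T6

A tree decomposition must satisfy three properties: every vertex lies in some bag; for every edge, both endpoints lie together in some bag; and for every vertex, the bags containing it form a connected subtree. Here vertex g appears in no bag, so the decomposition is invalid.

No — vertex g appears in no bag.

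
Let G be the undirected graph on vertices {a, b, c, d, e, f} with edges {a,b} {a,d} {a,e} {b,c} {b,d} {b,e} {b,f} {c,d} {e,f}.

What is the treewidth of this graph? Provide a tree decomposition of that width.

Every bag has size at most 3, so the width is 3 − 1 = 2 and tw(G) ≤ 2. Conversely, {b, c, d} is a clique of size 3, and the vertices of any clique must share a bag in every tree decomposition; so some bag has ≥ 3 vertices and tw(G) ≥ 2. Combining the bounds, tw(G) = 2.

Treewidth 2.
One such decomposition:
Bags: B1 = {a, b, d}  B2 = {b, c, d}  B3 = {a, b, e}  B4 = {b, e, f}
Tree: B1–B2, B1–B3, B3–B4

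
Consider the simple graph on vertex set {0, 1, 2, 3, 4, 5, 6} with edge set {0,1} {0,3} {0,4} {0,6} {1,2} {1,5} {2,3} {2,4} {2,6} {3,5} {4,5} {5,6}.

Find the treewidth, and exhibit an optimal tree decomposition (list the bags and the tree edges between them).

Treewidth 3.
One optimal decomposition is:
Bags: B1 = {0, 2, 5, 6}  B2 = {0, 2, 4, 5}  B3 = {0, 1, 2, 5}  B4 = {0, 2, 3, 5}
Tree: B1–B2, B2–B3, B3–B4

Every bag has size at most 4, so the width is 4 − 1 = 3 and tw(G) ≤ 3. For the lower bound: the 4 vertex sets {2,6}, {0,4}, {5}, {1} are disjoint, each induces a connected subgraph, and every pair is joined by at least one edge of G. Contracting each set to a single vertex therefore yields K_{4} as a minor, and since treewidth is minor-monotone, tw(G) ≥ tw(K_{4}) = 3. The upper and lower bounds meet at 3, so that is the treewidth.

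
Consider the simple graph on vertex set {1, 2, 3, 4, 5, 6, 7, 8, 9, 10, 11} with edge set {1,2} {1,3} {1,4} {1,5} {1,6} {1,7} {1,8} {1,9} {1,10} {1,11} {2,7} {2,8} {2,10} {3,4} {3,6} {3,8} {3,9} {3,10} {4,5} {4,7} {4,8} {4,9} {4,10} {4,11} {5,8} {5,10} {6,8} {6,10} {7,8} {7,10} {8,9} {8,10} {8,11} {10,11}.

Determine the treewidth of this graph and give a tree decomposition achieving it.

Treewidth 4.
One such decomposition:
Bags: B1 = {1, 2, 7, 8, 10}  B2 = {1, 4, 7, 8, 10}  B3 = {1, 3, 4, 8, 10}  B4 = {1, 3, 4, 8, 9}  B5 = {1, 4, 8, 10, 11}  B6 = {1, 3, 6, 8, 10}  B7 = {1, 4, 5, 8, 10}
Tree: B1–B2, B2–B3, B3–B4, B3–B5, B3–B6, B5–B7

The largest bag has 5 vertices, giving width 4; this decomposition certifies tw(G) ≤ 4. Conversely, {1, 3, 4, 8, 9} is a clique of size 5, and the vertices of any clique must share a bag in every tree decomposition; so some bag has ≥ 5 vertices and tw(G) ≥ 4. The upper and lower bounds meet at 4, so that is the treewidth.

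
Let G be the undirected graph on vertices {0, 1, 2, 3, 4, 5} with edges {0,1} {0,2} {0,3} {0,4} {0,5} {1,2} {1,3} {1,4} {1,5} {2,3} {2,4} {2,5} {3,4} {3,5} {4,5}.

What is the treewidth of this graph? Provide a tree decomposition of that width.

Treewidth 5.
Bags: B1 = {0, 1, 2, 3, 4, 5}
Tree: (single bag)

With just one bag of size 6, the width is 6 − 1 = 5, so tw(G) ≤ 5. On the other hand G contains the 6-clique {0, 1, 2, 3, 4, 5}. A clique must lie in a single bag of any decomposition, so no decomposition can have width below 5. Therefore the treewidth is 5.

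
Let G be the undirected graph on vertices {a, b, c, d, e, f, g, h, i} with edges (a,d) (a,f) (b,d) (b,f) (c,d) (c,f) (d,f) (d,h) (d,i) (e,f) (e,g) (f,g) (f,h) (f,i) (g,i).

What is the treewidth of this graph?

A width-2 tree decomposition is:
Bags: B1 = {b, d, f}  B2 = {c, d, f}  B3 = {a, d, f}  B4 = {d, f, i}  B5 = {d, f, h}  B6 = {f, g, i}  B7 = {e, f, g}
Tree: B1–B2, B1–B3, B3–B4, B4–B5, B4–B6, B6–B7
Every bag has size at most 3, so the width is 3 − 1 = 2 and tw(G) ≤ 2. For the lower bound, the 3 vertices {d, f, h} are pairwise adjacent, and any tree decomposition puts a clique entirely inside one bag — forcing width ≥ 2. Combining the bounds, tw(G) = 2.

2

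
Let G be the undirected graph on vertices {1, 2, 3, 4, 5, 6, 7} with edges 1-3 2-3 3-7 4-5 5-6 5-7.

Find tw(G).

1

A width-1 tree decomposition is:
Bags: B1 = {1, 3}  B2 = {3, 7}  B3 = {5, 7}  B4 = {4, 5}  B5 = {5, 6}  B6 = {2, 3}
Tree: B1–B2, B2–B3, B3–B4, B4–B5, B1–B6
Every bag has size at most 2, so the width is 2 − 1 = 1 and tw(G) ≤ 1. Any graph with an edge has treewidth ≥ 1, and G has the edge 3–1. The upper and lower bounds meet at 1, so that is the treewidth.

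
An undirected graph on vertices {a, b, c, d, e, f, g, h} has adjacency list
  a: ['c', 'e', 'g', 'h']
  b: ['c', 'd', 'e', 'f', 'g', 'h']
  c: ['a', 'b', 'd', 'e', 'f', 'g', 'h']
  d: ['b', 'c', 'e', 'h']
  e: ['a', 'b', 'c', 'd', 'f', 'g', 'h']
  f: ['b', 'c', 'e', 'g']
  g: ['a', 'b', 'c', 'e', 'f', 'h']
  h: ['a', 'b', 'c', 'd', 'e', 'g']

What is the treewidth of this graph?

4

A width-4 tree decomposition is:
Bags: B1 = {b, c, e, g, h}  B2 = {b, c, e, f, g}  B3 = {b, c, d, e, h}  B4 = {a, c, e, g, h}
Tree: B1–B2, B1–B3, B1–B4
Each bag holds 5 vertices, so the decomposition has width 4, which upper-bounds the treewidth. On the other hand G contains the 5-clique {b, c, d, e, h}. A clique must lie in a single bag of any decomposition, so no decomposition can have width below 4. Hence tw(G) = 4 exactly.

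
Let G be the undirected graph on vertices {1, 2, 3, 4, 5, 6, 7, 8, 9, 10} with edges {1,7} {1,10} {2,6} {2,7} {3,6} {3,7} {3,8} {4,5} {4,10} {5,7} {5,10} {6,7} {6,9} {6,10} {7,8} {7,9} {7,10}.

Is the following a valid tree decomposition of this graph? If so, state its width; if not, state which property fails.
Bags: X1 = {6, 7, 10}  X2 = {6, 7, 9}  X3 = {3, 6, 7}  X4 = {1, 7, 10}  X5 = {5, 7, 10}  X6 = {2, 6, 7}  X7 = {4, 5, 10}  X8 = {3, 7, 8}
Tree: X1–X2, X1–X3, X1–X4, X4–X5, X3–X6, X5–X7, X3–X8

Yes; width 2.

Vertex coverage: the bags together contain {1, 2, 3, 4, 5, 6, 7, 8, 9, 10}, the full vertex set. Edge coverage: each edge of G has both endpoints in at least one bag. Running intersection: for every vertex, the bags containing it form a connected subtree. All three properties hold, so this is a valid tree decomposition of width max|bag| − 1 = 2, and hence tw(G) ≤ 2.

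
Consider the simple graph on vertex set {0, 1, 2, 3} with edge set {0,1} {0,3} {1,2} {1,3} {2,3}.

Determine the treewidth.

2

A width-2 tree decomposition is:
Bags: B1 = {0, 1, 3}  B2 = {1, 2, 3}
Tree: B1–B2
The largest bag has 3 vertices, giving width 2; this decomposition certifies tw(G) ≤ 2. Conversely, {0, 1, 3} is a clique of size 3, and the vertices of any clique must share a bag in every tree decomposition; so some bag has ≥ 3 vertices and tw(G) ≥ 2. Hence tw(G) = 2 exactly.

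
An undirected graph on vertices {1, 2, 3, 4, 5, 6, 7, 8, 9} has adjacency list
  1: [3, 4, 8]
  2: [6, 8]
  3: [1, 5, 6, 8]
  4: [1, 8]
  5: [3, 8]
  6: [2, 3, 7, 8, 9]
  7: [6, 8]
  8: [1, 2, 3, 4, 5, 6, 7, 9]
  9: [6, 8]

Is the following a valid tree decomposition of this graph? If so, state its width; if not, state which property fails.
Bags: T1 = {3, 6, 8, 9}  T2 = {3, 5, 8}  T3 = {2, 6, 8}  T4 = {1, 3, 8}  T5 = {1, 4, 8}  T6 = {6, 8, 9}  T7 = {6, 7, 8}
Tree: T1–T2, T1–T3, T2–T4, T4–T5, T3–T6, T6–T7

No — bags containing vertex 9 are not connected in the tree.

A tree decomposition must satisfy three properties: every vertex lies in some bag; for every edge, both endpoints lie together in some bag; and for every vertex, the bags containing it form a connected subtree. Here bags containing vertex 9 are not connected in the tree, so the decomposition is invalid.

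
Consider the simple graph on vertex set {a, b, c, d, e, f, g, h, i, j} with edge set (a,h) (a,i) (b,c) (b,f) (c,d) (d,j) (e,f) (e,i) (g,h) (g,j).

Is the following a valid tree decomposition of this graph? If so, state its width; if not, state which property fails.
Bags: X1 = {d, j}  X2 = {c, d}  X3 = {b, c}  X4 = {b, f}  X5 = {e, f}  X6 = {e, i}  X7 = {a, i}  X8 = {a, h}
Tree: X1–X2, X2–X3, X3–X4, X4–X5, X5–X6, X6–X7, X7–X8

A tree decomposition must satisfy three properties: every vertex lies in some bag; for every edge, both endpoints lie together in some bag; and for every vertex, the bags containing it form a connected subtree. Here vertex g appears in no bag, so the decomposition is invalid.

No — vertex g appears in no bag.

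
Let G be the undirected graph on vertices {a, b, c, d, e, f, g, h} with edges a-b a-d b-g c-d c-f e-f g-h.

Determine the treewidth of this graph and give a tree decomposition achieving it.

Treewidth 1.
Bags: B1 = {g, h}  B2 = {b, g}  B3 = {a, b}  B4 = {a, d}  B5 = {c, d}  B6 = {c, f}  B7 = {e, f}
Tree: B1–B2, B2–B3, B3–B4, B4–B5, B5–B6, B6–B7

Every bag has size at most 2, so the width is 2 − 1 = 1 and tw(G) ≤ 1. G has an edge, so its treewidth is at least 1. The upper and lower bounds meet at 1, so that is the treewidth.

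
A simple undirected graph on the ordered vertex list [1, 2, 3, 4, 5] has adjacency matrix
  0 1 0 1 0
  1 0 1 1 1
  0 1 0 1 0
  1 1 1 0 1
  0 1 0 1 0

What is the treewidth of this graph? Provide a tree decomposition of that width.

Treewidth 2.
One optimal decomposition is:
Bags: B1 = {2, 4, 5}  B2 = {1, 2, 4}  B3 = {2, 3, 4}
Tree: B1–B2, B2–B3

Every bag has size at most 3, so the width is 3 − 1 = 2 and tw(G) ≤ 2. On the other hand G contains the 3-clique {1, 2, 4}. A clique must lie in a single bag of any decomposition, so no decomposition can have width below 2. Combining the bounds, tw(G) = 2.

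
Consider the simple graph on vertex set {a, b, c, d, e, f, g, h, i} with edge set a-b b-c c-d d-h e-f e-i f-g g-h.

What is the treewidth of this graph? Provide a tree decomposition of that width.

Every bag has size at most 2, so the width is 2 − 1 = 1 and tw(G) ≤ 1. G has an edge, so its treewidth is at least 1. Therefore the treewidth is 1.

Treewidth 1.
One such decomposition:
Bags: B1 = {e, i}  B2 = {e, f}  B3 = {f, g}  B4 = {g, h}  B5 = {d, h}  B6 = {c, d}  B7 = {b, c}  B8 = {a, b}
Tree: B1–B2, B2–B3, B3–B4, B4–B5, B5–B6, B6–B7, B7–B8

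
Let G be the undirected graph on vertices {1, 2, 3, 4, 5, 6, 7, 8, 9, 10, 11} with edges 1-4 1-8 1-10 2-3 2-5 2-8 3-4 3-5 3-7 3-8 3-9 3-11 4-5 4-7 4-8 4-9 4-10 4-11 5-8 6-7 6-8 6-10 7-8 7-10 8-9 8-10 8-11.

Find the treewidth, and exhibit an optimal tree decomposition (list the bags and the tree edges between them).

Every bag has size at most 4, so the width is 4 − 1 = 3 and tw(G) ≤ 3. On the other hand G contains the 4-clique {2, 3, 5, 8}. A clique must lie in a single bag of any decomposition, so no decomposition can have width below 3. Hence tw(G) = 3 exactly.

Treewidth 3.
One such decomposition:
Bags: B1 = {3, 4, 8, 11}  B2 = {3, 4, 7, 8}  B3 = {4, 7, 8, 10}  B4 = {3, 4, 5, 8}  B5 = {2, 3, 5, 8}  B6 = {6, 7, 8, 10}  B7 = {1, 4, 8, 10}  B8 = {3, 4, 8, 9}
Tree: B1–B2, B2–B3, B1–B4, B4–B5, B3–B6, B3–B7, B4–B8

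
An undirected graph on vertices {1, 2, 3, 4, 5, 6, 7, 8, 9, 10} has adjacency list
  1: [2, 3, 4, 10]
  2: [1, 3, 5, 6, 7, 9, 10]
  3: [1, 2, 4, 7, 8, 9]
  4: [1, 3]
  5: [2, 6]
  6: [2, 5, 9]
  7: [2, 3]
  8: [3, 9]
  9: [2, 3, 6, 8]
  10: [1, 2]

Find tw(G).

A width-2 tree decomposition is:
Bags: B1 = {2, 6, 9}  B2 = {2, 3, 9}  B3 = {1, 2, 3}  B4 = {2, 3, 7}  B5 = {3, 8, 9}  B6 = {1, 3, 4}  B7 = {2, 5, 6}  B8 = {1, 2, 10}
Tree: B1–B2, B2–B3, B2–B4, B2–B5, B3–B6, B1–B7, B3–B8
Every bag has size at most 3, so the width is 3 − 1 = 2 and tw(G) ≤ 2. For the lower bound, the 3 vertices {3, 8, 9} are pairwise adjacent, and any tree decomposition puts a clique entirely inside one bag — forcing width ≥ 2. Therefore the treewidth is 2.

2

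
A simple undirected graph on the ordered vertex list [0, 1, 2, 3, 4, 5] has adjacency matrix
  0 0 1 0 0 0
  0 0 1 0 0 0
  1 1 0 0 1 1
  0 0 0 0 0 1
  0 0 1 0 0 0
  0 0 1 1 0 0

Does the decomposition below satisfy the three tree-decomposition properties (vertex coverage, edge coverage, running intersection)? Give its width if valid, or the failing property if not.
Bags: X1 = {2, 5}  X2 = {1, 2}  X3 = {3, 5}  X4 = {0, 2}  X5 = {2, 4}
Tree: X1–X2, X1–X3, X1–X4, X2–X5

Yes; width 1.

Checking the three conditions: (i) the bags cover all of {0, 1, 2, 3, 4, 5}; (ii) for each edge, some bag contains both endpoints; (iii) the bags containing any fixed vertex form a subtree. All hold, so the decomposition is valid with width 2 − 1 = 1.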